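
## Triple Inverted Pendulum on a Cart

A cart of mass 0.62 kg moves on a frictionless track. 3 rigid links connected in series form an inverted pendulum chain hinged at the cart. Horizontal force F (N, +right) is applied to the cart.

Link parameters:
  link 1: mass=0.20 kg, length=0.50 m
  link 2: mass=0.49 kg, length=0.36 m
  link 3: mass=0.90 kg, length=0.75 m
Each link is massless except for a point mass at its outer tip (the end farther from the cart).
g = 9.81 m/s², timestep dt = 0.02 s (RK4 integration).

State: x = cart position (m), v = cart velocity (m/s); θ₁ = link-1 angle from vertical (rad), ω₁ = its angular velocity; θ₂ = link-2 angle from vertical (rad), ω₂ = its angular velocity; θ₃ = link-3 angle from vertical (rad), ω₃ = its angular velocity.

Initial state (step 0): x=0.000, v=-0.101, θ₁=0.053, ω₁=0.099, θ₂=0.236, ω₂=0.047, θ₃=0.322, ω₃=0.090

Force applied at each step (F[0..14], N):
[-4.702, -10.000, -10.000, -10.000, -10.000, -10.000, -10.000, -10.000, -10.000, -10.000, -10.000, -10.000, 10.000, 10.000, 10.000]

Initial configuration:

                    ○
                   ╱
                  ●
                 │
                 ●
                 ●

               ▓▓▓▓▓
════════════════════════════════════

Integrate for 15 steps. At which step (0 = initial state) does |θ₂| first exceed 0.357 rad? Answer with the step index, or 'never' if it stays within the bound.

Answer: 5

Derivation:
apply F[0]=-4.702 → step 1: x=-0.004, v=-0.273, θ₁=0.055, ω₁=0.092, θ₂=0.242, ω₂=0.588, θ₃=0.324, ω₃=0.137
apply F[1]=-10.000 → step 2: x=-0.013, v=-0.616, θ₁=0.060, ω₁=0.447, θ₂=0.259, ω₂=1.109, θ₃=0.327, ω₃=0.175
apply F[2]=-10.000 → step 3: x=-0.028, v=-0.959, θ₁=0.073, ω₁=0.825, θ₂=0.287, ω₂=1.622, θ₃=0.331, ω₃=0.200
apply F[3]=-10.000 → step 4: x=-0.051, v=-1.302, θ₁=0.094, ω₁=1.253, θ₂=0.324, ω₂=2.096, θ₃=0.335, ω₃=0.211
apply F[4]=-10.000 → step 5: x=-0.080, v=-1.645, θ₁=0.124, ω₁=1.756, θ₂=0.370, ω₂=2.485, θ₃=0.340, ω₃=0.209
apply F[5]=-10.000 → step 6: x=-0.117, v=-1.983, θ₁=0.165, ω₁=2.359, θ₂=0.422, ω₂=2.729, θ₃=0.344, ω₃=0.202
apply F[6]=-10.000 → step 7: x=-0.160, v=-2.309, θ₁=0.219, ω₁=3.073, θ₂=0.478, ω₂=2.769, θ₃=0.348, ω₃=0.203
apply F[7]=-10.000 → step 8: x=-0.209, v=-2.609, θ₁=0.288, ω₁=3.888, θ₂=0.531, ω₂=2.551, θ₃=0.352, ω₃=0.226
apply F[8]=-10.000 → step 9: x=-0.264, v=-2.862, θ₁=0.375, ω₁=4.756, θ₂=0.578, ω₂=2.058, θ₃=0.357, ω₃=0.291
apply F[9]=-10.000 → step 10: x=-0.323, v=-3.035, θ₁=0.478, ω₁=5.560, θ₂=0.612, ω₂=1.377, θ₃=0.364, ω₃=0.415
apply F[10]=-10.000 → step 11: x=-0.384, v=-3.108, θ₁=0.595, ω₁=6.112, θ₂=0.633, ω₂=0.776, θ₃=0.374, ω₃=0.595
apply F[11]=-10.000 → step 12: x=-0.447, v=-3.100, θ₁=0.720, ω₁=6.291, θ₂=0.646, ω₂=0.588, θ₃=0.388, ω₃=0.797
apply F[12]=+10.000 → step 13: x=-0.505, v=-2.762, θ₁=0.843, ω₁=6.071, θ₂=0.658, ω₂=0.593, θ₃=0.404, ω₃=0.806
apply F[13]=+10.000 → step 14: x=-0.557, v=-2.442, θ₁=0.964, ω₁=5.986, θ₂=0.670, ω₂=0.580, θ₃=0.420, ω₃=0.806
apply F[14]=+10.000 → step 15: x=-0.603, v=-2.127, θ₁=1.083, ω₁=6.002, θ₂=0.681, ω₂=0.554, θ₃=0.436, ω₃=0.804
|θ₂| = 0.370 > 0.357 first at step 5.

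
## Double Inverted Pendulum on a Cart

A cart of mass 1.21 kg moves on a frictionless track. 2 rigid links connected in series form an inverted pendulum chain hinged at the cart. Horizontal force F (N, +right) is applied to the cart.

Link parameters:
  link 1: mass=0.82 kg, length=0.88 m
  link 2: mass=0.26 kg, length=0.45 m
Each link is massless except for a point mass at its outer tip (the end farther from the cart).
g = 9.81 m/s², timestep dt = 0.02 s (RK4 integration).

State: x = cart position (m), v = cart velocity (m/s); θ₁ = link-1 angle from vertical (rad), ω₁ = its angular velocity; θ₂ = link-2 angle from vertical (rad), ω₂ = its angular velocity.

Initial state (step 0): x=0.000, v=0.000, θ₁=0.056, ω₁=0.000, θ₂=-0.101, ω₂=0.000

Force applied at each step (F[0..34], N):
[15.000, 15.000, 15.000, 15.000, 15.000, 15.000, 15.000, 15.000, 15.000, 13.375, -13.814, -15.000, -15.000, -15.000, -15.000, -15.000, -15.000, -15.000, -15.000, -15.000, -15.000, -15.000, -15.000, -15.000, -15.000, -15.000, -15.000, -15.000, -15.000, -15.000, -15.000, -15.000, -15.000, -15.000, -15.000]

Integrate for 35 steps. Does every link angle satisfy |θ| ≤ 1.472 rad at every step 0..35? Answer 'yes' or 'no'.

Answer: yes

Derivation:
apply F[0]=+15.000 → step 1: x=0.002, v=0.238, θ₁=0.054, ω₁=-0.246, θ₂=-0.102, ω₂=-0.094
apply F[1]=+15.000 → step 2: x=0.010, v=0.477, θ₁=0.046, ω₁=-0.495, θ₂=-0.105, ω₂=-0.186
apply F[2]=+15.000 → step 3: x=0.021, v=0.717, θ₁=0.034, ω₁=-0.749, θ₂=-0.109, ω₂=-0.270
apply F[3]=+15.000 → step 4: x=0.038, v=0.961, θ₁=0.016, ω₁=-1.011, θ₂=-0.116, ω₂=-0.346
apply F[4]=+15.000 → step 5: x=0.060, v=1.208, θ₁=-0.007, ω₁=-1.283, θ₂=-0.123, ω₂=-0.409
apply F[5]=+15.000 → step 6: x=0.087, v=1.459, θ₁=-0.035, ω₁=-1.566, θ₂=-0.132, ω₂=-0.457
apply F[6]=+15.000 → step 7: x=0.118, v=1.713, θ₁=-0.070, ω₁=-1.862, θ₂=-0.141, ω₂=-0.489
apply F[7]=+15.000 → step 8: x=0.155, v=1.969, θ₁=-0.110, ω₁=-2.169, θ₂=-0.151, ω₂=-0.506
apply F[8]=+15.000 → step 9: x=0.197, v=2.224, θ₁=-0.156, ω₁=-2.486, θ₂=-0.161, ω₂=-0.511
apply F[9]=+13.375 → step 10: x=0.244, v=2.450, θ₁=-0.209, ω₁=-2.779, θ₂=-0.172, ω₂=-0.510
apply F[10]=-13.814 → step 11: x=0.291, v=2.245, θ₁=-0.263, ω₁=-2.607, θ₂=-0.182, ω₂=-0.491
apply F[11]=-15.000 → step 12: x=0.333, v=2.031, θ₁=-0.313, ω₁=-2.442, θ₂=-0.191, ω₂=-0.450
apply F[12]=-15.000 → step 13: x=0.372, v=1.828, θ₁=-0.361, ω₁=-2.306, θ₂=-0.200, ω₂=-0.387
apply F[13]=-15.000 → step 14: x=0.407, v=1.635, θ₁=-0.406, ω₁=-2.196, θ₂=-0.206, ω₂=-0.301
apply F[14]=-15.000 → step 15: x=0.437, v=1.450, θ₁=-0.449, ω₁=-2.110, θ₂=-0.211, ω₂=-0.193
apply F[15]=-15.000 → step 16: x=0.465, v=1.273, θ₁=-0.490, ω₁=-2.047, θ₂=-0.214, ω₂=-0.063
apply F[16]=-15.000 → step 17: x=0.488, v=1.102, θ₁=-0.531, ω₁=-2.005, θ₂=-0.214, ω₂=0.089
apply F[17]=-15.000 → step 18: x=0.509, v=0.937, θ₁=-0.571, ω₁=-1.982, θ₂=-0.210, ω₂=0.262
apply F[18]=-15.000 → step 19: x=0.526, v=0.777, θ₁=-0.610, ω₁=-1.976, θ₂=-0.203, ω₂=0.454
apply F[19]=-15.000 → step 20: x=0.540, v=0.619, θ₁=-0.650, ω₁=-1.986, θ₂=-0.192, ω₂=0.665
apply F[20]=-15.000 → step 21: x=0.551, v=0.464, θ₁=-0.690, ω₁=-2.010, θ₂=-0.176, ω₂=0.893
apply F[21]=-15.000 → step 22: x=0.558, v=0.310, θ₁=-0.730, ω₁=-2.047, θ₂=-0.156, ω₂=1.137
apply F[22]=-15.000 → step 23: x=0.563, v=0.156, θ₁=-0.772, ω₁=-2.095, θ₂=-0.131, ω₂=1.394
apply F[23]=-15.000 → step 24: x=0.565, v=0.001, θ₁=-0.814, ω₁=-2.152, θ₂=-0.100, ω₂=1.662
apply F[24]=-15.000 → step 25: x=0.563, v=-0.156, θ₁=-0.858, ω₁=-2.218, θ₂=-0.064, ω₂=1.938
apply F[25]=-15.000 → step 26: x=0.558, v=-0.315, θ₁=-0.903, ω₁=-2.290, θ₂=-0.023, ω₂=2.219
apply F[26]=-15.000 → step 27: x=0.551, v=-0.477, θ₁=-0.949, ω₁=-2.367, θ₂=0.024, ω₂=2.501
apply F[27]=-15.000 → step 28: x=0.539, v=-0.642, θ₁=-0.998, ω₁=-2.449, θ₂=0.077, ω₂=2.779
apply F[28]=-15.000 → step 29: x=0.525, v=-0.812, θ₁=-1.047, ω₁=-2.534, θ₂=0.136, ω₂=3.052
apply F[29]=-15.000 → step 30: x=0.507, v=-0.985, θ₁=-1.099, ω₁=-2.623, θ₂=0.199, ω₂=3.315
apply F[30]=-15.000 → step 31: x=0.485, v=-1.163, θ₁=-1.152, ω₁=-2.715, θ₂=0.268, ω₂=3.565
apply F[31]=-15.000 → step 32: x=0.460, v=-1.344, θ₁=-1.208, ω₁=-2.812, θ₂=0.342, ω₂=3.799
apply F[32]=-15.000 → step 33: x=0.432, v=-1.530, θ₁=-1.265, ω₁=-2.914, θ₂=0.420, ω₂=4.015
apply F[33]=-15.000 → step 34: x=0.399, v=-1.720, θ₁=-1.324, ω₁=-3.025, θ₂=0.502, ω₂=4.209
apply F[34]=-15.000 → step 35: x=0.363, v=-1.915, θ₁=-1.386, ω₁=-3.145, θ₂=0.588, ω₂=4.377
Max |angle| over trajectory = 1.386 rad; bound = 1.472 → within bound.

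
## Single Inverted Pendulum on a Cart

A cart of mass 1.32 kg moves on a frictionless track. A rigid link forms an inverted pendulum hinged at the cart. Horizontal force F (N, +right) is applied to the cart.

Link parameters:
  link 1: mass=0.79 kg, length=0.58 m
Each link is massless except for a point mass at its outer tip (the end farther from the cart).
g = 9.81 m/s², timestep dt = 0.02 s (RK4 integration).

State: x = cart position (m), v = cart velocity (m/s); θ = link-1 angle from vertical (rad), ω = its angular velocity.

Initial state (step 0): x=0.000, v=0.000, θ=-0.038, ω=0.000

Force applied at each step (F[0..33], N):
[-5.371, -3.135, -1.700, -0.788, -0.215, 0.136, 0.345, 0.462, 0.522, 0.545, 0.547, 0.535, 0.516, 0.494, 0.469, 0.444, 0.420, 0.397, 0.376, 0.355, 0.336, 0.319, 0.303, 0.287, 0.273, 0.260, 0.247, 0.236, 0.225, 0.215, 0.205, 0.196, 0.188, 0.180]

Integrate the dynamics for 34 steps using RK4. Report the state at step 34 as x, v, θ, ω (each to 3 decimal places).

apply F[0]=-5.371 → step 1: x=-0.001, v=-0.077, θ=-0.037, ω=0.120
apply F[1]=-3.135 → step 2: x=-0.003, v=-0.120, θ=-0.034, ω=0.182
apply F[2]=-1.700 → step 3: x=-0.005, v=-0.142, θ=-0.030, ω=0.210
apply F[3]=-0.788 → step 4: x=-0.008, v=-0.151, θ=-0.026, ω=0.215
apply F[4]=-0.215 → step 5: x=-0.011, v=-0.151, θ=-0.021, ω=0.208
apply F[5]=+0.136 → step 6: x=-0.014, v=-0.147, θ=-0.017, ω=0.194
apply F[6]=+0.345 → step 7: x=-0.017, v=-0.140, θ=-0.014, ω=0.177
apply F[7]=+0.462 → step 8: x=-0.020, v=-0.132, θ=-0.010, ω=0.158
apply F[8]=+0.522 → step 9: x=-0.022, v=-0.123, θ=-0.007, ω=0.140
apply F[9]=+0.545 → step 10: x=-0.025, v=-0.114, θ=-0.005, ω=0.122
apply F[10]=+0.547 → step 11: x=-0.027, v=-0.105, θ=-0.002, ω=0.106
apply F[11]=+0.535 → step 12: x=-0.029, v=-0.097, θ=-0.000, ω=0.091
apply F[12]=+0.516 → step 13: x=-0.031, v=-0.089, θ=0.001, ω=0.078
apply F[13]=+0.494 → step 14: x=-0.033, v=-0.082, θ=0.003, ω=0.066
apply F[14]=+0.469 → step 15: x=-0.034, v=-0.075, θ=0.004, ω=0.056
apply F[15]=+0.444 → step 16: x=-0.036, v=-0.069, θ=0.005, ω=0.047
apply F[16]=+0.420 → step 17: x=-0.037, v=-0.063, θ=0.006, ω=0.038
apply F[17]=+0.397 → step 18: x=-0.038, v=-0.058, θ=0.006, ω=0.031
apply F[18]=+0.376 → step 19: x=-0.039, v=-0.053, θ=0.007, ω=0.025
apply F[19]=+0.355 → step 20: x=-0.040, v=-0.048, θ=0.007, ω=0.020
apply F[20]=+0.336 → step 21: x=-0.041, v=-0.044, θ=0.008, ω=0.015
apply F[21]=+0.319 → step 22: x=-0.042, v=-0.040, θ=0.008, ω=0.011
apply F[22]=+0.303 → step 23: x=-0.043, v=-0.037, θ=0.008, ω=0.008
apply F[23]=+0.287 → step 24: x=-0.043, v=-0.033, θ=0.008, ω=0.005
apply F[24]=+0.273 → step 25: x=-0.044, v=-0.030, θ=0.008, ω=0.002
apply F[25]=+0.260 → step 26: x=-0.045, v=-0.027, θ=0.008, ω=-0.000
apply F[26]=+0.247 → step 27: x=-0.045, v=-0.024, θ=0.008, ω=-0.002
apply F[27]=+0.236 → step 28: x=-0.046, v=-0.022, θ=0.008, ω=-0.003
apply F[28]=+0.225 → step 29: x=-0.046, v=-0.019, θ=0.008, ω=-0.005
apply F[29]=+0.215 → step 30: x=-0.046, v=-0.017, θ=0.008, ω=-0.006
apply F[30]=+0.205 → step 31: x=-0.047, v=-0.015, θ=0.008, ω=-0.007
apply F[31]=+0.196 → step 32: x=-0.047, v=-0.013, θ=0.008, ω=-0.008
apply F[32]=+0.188 → step 33: x=-0.047, v=-0.011, θ=0.008, ω=-0.008
apply F[33]=+0.180 → step 34: x=-0.047, v=-0.009, θ=0.008, ω=-0.009

Answer: x=-0.047, v=-0.009, θ=0.008, ω=-0.009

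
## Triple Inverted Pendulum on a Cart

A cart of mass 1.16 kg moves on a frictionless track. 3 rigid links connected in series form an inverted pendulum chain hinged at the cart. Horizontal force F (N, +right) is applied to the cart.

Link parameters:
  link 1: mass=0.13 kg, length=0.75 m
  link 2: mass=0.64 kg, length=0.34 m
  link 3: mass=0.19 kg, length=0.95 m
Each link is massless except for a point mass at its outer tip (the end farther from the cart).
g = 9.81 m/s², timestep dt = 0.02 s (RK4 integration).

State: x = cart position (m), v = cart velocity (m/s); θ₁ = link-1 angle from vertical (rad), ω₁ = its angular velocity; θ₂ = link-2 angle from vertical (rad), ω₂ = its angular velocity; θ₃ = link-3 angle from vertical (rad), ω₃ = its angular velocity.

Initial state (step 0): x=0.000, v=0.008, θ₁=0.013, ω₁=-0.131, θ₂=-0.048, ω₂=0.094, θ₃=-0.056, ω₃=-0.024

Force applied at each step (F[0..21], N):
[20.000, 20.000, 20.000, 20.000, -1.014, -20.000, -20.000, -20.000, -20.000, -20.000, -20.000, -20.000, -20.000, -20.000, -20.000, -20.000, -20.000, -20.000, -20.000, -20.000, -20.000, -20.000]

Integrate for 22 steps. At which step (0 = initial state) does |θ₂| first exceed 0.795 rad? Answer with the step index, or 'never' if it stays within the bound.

Answer: never

Derivation:
apply F[0]=+20.000 → step 1: x=0.004, v=0.351, θ₁=0.007, ω₁=-0.490, θ₂=-0.049, ω₂=-0.151, θ₃=-0.057, ω₃=-0.026
apply F[1]=+20.000 → step 2: x=0.014, v=0.696, θ₁=-0.007, ω₁=-0.868, θ₂=-0.054, ω₂=-0.358, θ₃=-0.057, ω₃=-0.028
apply F[2]=+20.000 → step 3: x=0.031, v=1.043, θ₁=-0.028, ω₁=-1.275, θ₂=-0.063, ω₂=-0.510, θ₃=-0.058, ω₃=-0.028
apply F[3]=+20.000 → step 4: x=0.056, v=1.393, θ₁=-0.058, ω₁=-1.720, θ₂=-0.074, ω₂=-0.594, θ₃=-0.058, ω₃=-0.026
apply F[4]=-1.014 → step 5: x=0.084, v=1.385, θ₁=-0.092, ω₁=-1.723, θ₂=-0.086, ω₂=-0.611, θ₃=-0.059, ω₃=-0.021
apply F[5]=-20.000 → step 6: x=0.108, v=1.057, θ₁=-0.123, ω₁=-1.344, θ₂=-0.098, ω₂=-0.548, θ₃=-0.059, ω₃=-0.013
apply F[6]=-20.000 → step 7: x=0.126, v=0.736, θ₁=-0.146, ω₁=-1.015, θ₂=-0.107, ω₂=-0.404, θ₃=-0.059, ω₃=0.000
apply F[7]=-20.000 → step 8: x=0.137, v=0.421, θ₁=-0.164, ω₁=-0.726, θ₂=-0.113, ω₂=-0.192, θ₃=-0.059, ω₃=0.016
apply F[8]=-20.000 → step 9: x=0.143, v=0.109, θ₁=-0.176, ω₁=-0.473, θ₂=-0.115, ω₂=0.082, θ₃=-0.058, ω₃=0.034
apply F[9]=-20.000 → step 10: x=0.142, v=-0.201, θ₁=-0.183, ω₁=-0.249, θ₂=-0.110, ω₂=0.418, θ₃=-0.058, ω₃=0.052
apply F[10]=-20.000 → step 11: x=0.135, v=-0.510, θ₁=-0.186, ω₁=-0.054, θ₂=-0.097, ω₂=0.822, θ₃=-0.056, ω₃=0.067
apply F[11]=-20.000 → step 12: x=0.121, v=-0.819, θ₁=-0.185, ω₁=0.114, θ₂=-0.076, ω₂=1.303, θ₃=-0.055, ω₃=0.077
apply F[12]=-20.000 → step 13: x=0.102, v=-1.132, θ₁=-0.181, ω₁=0.259, θ₂=-0.045, ω₂=1.868, θ₃=-0.053, ω₃=0.079
apply F[13]=-20.000 → step 14: x=0.076, v=-1.449, θ₁=-0.175, ω₁=0.387, θ₂=-0.001, ω₂=2.508, θ₃=-0.052, ω₃=0.072
apply F[14]=-20.000 → step 15: x=0.044, v=-1.771, θ₁=-0.166, ω₁=0.521, θ₂=0.056, ω₂=3.191, θ₃=-0.051, ω₃=0.057
apply F[15]=-20.000 → step 16: x=0.005, v=-2.100, θ₁=-0.154, ω₁=0.689, θ₂=0.126, ω₂=3.855, θ₃=-0.050, ω₃=0.037
apply F[16]=-20.000 → step 17: x=-0.040, v=-2.434, θ₁=-0.138, ω₁=0.924, θ₂=0.210, ω₂=4.431, θ₃=-0.049, ω₃=0.018
apply F[17]=-20.000 → step 18: x=-0.092, v=-2.773, θ₁=-0.116, ω₁=1.246, θ₂=0.303, ω₂=4.871, θ₃=-0.049, ω₃=0.006
apply F[18]=-20.000 → step 19: x=-0.151, v=-3.116, θ₁=-0.087, ω₁=1.662, θ₂=0.403, ω₂=5.151, θ₃=-0.049, ω₃=0.005
apply F[19]=-20.000 → step 20: x=-0.217, v=-3.460, θ₁=-0.049, ω₁=2.170, θ₂=0.508, ω₂=5.258, θ₃=-0.049, ω₃=0.015
apply F[20]=-20.000 → step 21: x=-0.289, v=-3.805, θ₁=-0.000, ω₁=2.763, θ₂=0.612, ω₂=5.172, θ₃=-0.048, ω₃=0.039
apply F[21]=-20.000 → step 22: x=-0.369, v=-4.149, θ₁=0.062, ω₁=3.437, θ₂=0.713, ω₂=4.857, θ₃=-0.047, ω₃=0.075
max |θ₂| = 0.713 ≤ 0.795 over all 23 states.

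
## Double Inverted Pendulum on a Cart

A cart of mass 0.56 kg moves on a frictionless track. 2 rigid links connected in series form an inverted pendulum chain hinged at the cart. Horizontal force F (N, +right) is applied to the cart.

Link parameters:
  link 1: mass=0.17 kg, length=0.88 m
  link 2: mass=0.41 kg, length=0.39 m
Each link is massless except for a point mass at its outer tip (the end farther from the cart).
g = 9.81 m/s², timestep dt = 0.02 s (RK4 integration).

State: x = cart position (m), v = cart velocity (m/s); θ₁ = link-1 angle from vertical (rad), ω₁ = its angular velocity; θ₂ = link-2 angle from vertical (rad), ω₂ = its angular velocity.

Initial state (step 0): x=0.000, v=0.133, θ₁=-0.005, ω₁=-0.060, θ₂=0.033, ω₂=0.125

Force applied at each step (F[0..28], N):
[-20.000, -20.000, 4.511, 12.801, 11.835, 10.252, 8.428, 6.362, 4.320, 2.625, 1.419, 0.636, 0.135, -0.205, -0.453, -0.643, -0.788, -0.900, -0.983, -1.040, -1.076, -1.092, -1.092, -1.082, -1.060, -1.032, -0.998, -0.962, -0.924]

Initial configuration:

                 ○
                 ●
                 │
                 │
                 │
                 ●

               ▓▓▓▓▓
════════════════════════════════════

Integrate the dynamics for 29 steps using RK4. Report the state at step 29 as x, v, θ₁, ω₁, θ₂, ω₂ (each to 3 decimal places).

Answer: x=0.187, v=0.318, θ₁=-0.039, ω₁=-0.056, θ₂=-0.031, ω₂=-0.084

Derivation:
apply F[0]=-20.000 → step 1: x=-0.004, v=-0.581, θ₁=0.002, ω₁=0.730, θ₂=0.036, ω₂=0.189
apply F[1]=-20.000 → step 2: x=-0.023, v=-1.297, θ₁=0.024, ω₁=1.535, θ₂=0.040, ω₂=0.228
apply F[2]=+4.511 → step 3: x=-0.048, v=-1.142, θ₁=0.053, ω₁=1.366, θ₂=0.045, ω₂=0.233
apply F[3]=+12.801 → step 4: x=-0.066, v=-0.699, θ₁=0.076, ω₁=0.888, θ₂=0.049, ω₂=0.200
apply F[4]=+11.835 → step 5: x=-0.076, v=-0.295, θ₁=0.089, ω₁=0.469, θ₂=0.053, ω₂=0.139
apply F[5]=+10.252 → step 6: x=-0.078, v=0.049, θ₁=0.095, ω₁=0.124, θ₂=0.055, ω₂=0.062
apply F[6]=+8.428 → step 7: x=-0.075, v=0.328, θ₁=0.095, ω₁=-0.146, θ₂=0.055, ω₂=-0.016
apply F[7]=+6.362 → step 8: x=-0.066, v=0.535, θ₁=0.090, ω₁=-0.338, θ₂=0.054, ω₂=-0.086
apply F[8]=+4.320 → step 9: x=-0.054, v=0.671, θ₁=0.082, ω₁=-0.454, θ₂=0.052, ω₂=-0.146
apply F[9]=+2.625 → step 10: x=-0.040, v=0.749, θ₁=0.073, ω₁=-0.510, θ₂=0.049, ω₂=-0.193
apply F[10]=+1.419 → step 11: x=-0.024, v=0.786, θ₁=0.062, ω₁=-0.526, θ₂=0.044, ω₂=-0.228
apply F[11]=+0.636 → step 12: x=-0.009, v=0.798, θ₁=0.052, ω₁=-0.519, θ₂=0.040, ω₂=-0.253
apply F[12]=+0.135 → step 13: x=0.007, v=0.793, θ₁=0.042, ω₁=-0.498, θ₂=0.034, ω₂=-0.270
apply F[13]=-0.205 → step 14: x=0.023, v=0.779, θ₁=0.032, ω₁=-0.470, θ₂=0.029, ω₂=-0.278
apply F[14]=-0.453 → step 15: x=0.038, v=0.757, θ₁=0.023, ω₁=-0.439, θ₂=0.023, ω₂=-0.281
apply F[15]=-0.643 → step 16: x=0.053, v=0.731, θ₁=0.015, ω₁=-0.405, θ₂=0.018, ω₂=-0.278
apply F[16]=-0.788 → step 17: x=0.068, v=0.700, θ₁=0.007, ω₁=-0.371, θ₂=0.012, ω₂=-0.271
apply F[17]=-0.900 → step 18: x=0.081, v=0.668, θ₁=-0.000, ω₁=-0.336, θ₂=0.007, ω₂=-0.260
apply F[18]=-0.983 → step 19: x=0.094, v=0.633, θ₁=-0.007, ω₁=-0.302, θ₂=0.002, ω₂=-0.247
apply F[19]=-1.040 → step 20: x=0.107, v=0.598, θ₁=-0.012, ω₁=-0.269, θ₂=-0.003, ω₂=-0.232
apply F[20]=-1.076 → step 21: x=0.118, v=0.563, θ₁=-0.017, ω₁=-0.237, θ₂=-0.008, ω₂=-0.216
apply F[21]=-1.092 → step 22: x=0.129, v=0.528, θ₁=-0.022, ω₁=-0.207, θ₂=-0.012, ω₂=-0.198
apply F[22]=-1.092 → step 23: x=0.139, v=0.493, θ₁=-0.026, ω₁=-0.179, θ₂=-0.016, ω₂=-0.181
apply F[23]=-1.082 → step 24: x=0.149, v=0.460, θ₁=-0.029, ω₁=-0.153, θ₂=-0.019, ω₂=-0.163
apply F[24]=-1.060 → step 25: x=0.158, v=0.429, θ₁=-0.032, ω₁=-0.130, θ₂=-0.022, ω₂=-0.146
apply F[25]=-1.032 → step 26: x=0.166, v=0.399, θ₁=-0.034, ω₁=-0.108, θ₂=-0.025, ω₂=-0.129
apply F[26]=-0.998 → step 27: x=0.174, v=0.370, θ₁=-0.036, ω₁=-0.089, θ₂=-0.027, ω₂=-0.113
apply F[27]=-0.962 → step 28: x=0.181, v=0.343, θ₁=-0.038, ω₁=-0.071, θ₂=-0.029, ω₂=-0.098
apply F[28]=-0.924 → step 29: x=0.187, v=0.318, θ₁=-0.039, ω₁=-0.056, θ₂=-0.031, ω₂=-0.084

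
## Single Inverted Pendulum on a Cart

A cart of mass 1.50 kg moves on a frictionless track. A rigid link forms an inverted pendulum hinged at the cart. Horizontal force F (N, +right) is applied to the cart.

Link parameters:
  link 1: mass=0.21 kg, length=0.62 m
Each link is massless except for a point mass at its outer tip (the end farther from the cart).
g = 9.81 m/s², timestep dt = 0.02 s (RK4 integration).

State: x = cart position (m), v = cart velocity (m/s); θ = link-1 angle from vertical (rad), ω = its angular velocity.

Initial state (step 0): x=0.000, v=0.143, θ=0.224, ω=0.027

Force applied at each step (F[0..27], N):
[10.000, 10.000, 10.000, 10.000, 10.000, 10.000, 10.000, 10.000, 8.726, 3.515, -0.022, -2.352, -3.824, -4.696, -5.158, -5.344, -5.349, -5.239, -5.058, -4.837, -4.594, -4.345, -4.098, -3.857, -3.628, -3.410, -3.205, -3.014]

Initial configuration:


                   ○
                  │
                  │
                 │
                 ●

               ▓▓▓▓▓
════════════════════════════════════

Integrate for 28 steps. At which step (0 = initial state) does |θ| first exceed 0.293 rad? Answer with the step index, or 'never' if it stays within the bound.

Answer: never

Derivation:
apply F[0]=+10.000 → step 1: x=0.004, v=0.270, θ=0.223, ω=-0.102
apply F[1]=+10.000 → step 2: x=0.011, v=0.396, θ=0.220, ω=-0.231
apply F[2]=+10.000 → step 3: x=0.020, v=0.523, θ=0.214, ω=-0.363
apply F[3]=+10.000 → step 4: x=0.032, v=0.650, θ=0.205, ω=-0.497
apply F[4]=+10.000 → step 5: x=0.046, v=0.777, θ=0.194, ω=-0.636
apply F[5]=+10.000 → step 6: x=0.063, v=0.905, θ=0.180, ω=-0.779
apply F[6]=+10.000 → step 7: x=0.082, v=1.034, θ=0.163, ω=-0.929
apply F[7]=+10.000 → step 8: x=0.104, v=1.163, θ=0.143, ω=-1.087
apply F[8]=+8.726 → step 9: x=0.129, v=1.275, θ=0.120, ω=-1.226
apply F[9]=+3.515 → step 10: x=0.154, v=1.320, θ=0.095, ω=-1.263
apply F[10]=-0.022 → step 11: x=0.181, v=1.317, θ=0.070, ω=-1.233
apply F[11]=-2.352 → step 12: x=0.207, v=1.284, θ=0.046, ω=-1.162
apply F[12]=-3.824 → step 13: x=0.232, v=1.233, θ=0.024, ω=-1.068
apply F[13]=-4.696 → step 14: x=0.256, v=1.170, θ=0.003, ω=-0.962
apply F[14]=-5.158 → step 15: x=0.279, v=1.101, θ=-0.015, ω=-0.853
apply F[15]=-5.344 → step 16: x=0.300, v=1.030, θ=-0.031, ω=-0.746
apply F[16]=-5.349 → step 17: x=0.320, v=0.960, θ=-0.045, ω=-0.645
apply F[17]=-5.239 → step 18: x=0.338, v=0.892, θ=-0.057, ω=-0.551
apply F[18]=-5.058 → step 19: x=0.356, v=0.826, θ=-0.067, ω=-0.465
apply F[19]=-4.837 → step 20: x=0.372, v=0.763, θ=-0.075, ω=-0.387
apply F[20]=-4.594 → step 21: x=0.386, v=0.704, θ=-0.082, ω=-0.317
apply F[21]=-4.345 → step 22: x=0.400, v=0.649, θ=-0.088, ω=-0.254
apply F[22]=-4.098 → step 23: x=0.412, v=0.597, θ=-0.093, ω=-0.199
apply F[23]=-3.857 → step 24: x=0.424, v=0.548, θ=-0.096, ω=-0.151
apply F[24]=-3.628 → step 25: x=0.434, v=0.502, θ=-0.099, ω=-0.108
apply F[25]=-3.410 → step 26: x=0.444, v=0.460, θ=-0.101, ω=-0.071
apply F[26]=-3.205 → step 27: x=0.453, v=0.420, θ=-0.102, ω=-0.039
apply F[27]=-3.014 → step 28: x=0.461, v=0.382, θ=-0.102, ω=-0.011
max |θ| = 0.224 ≤ 0.293 over all 29 states.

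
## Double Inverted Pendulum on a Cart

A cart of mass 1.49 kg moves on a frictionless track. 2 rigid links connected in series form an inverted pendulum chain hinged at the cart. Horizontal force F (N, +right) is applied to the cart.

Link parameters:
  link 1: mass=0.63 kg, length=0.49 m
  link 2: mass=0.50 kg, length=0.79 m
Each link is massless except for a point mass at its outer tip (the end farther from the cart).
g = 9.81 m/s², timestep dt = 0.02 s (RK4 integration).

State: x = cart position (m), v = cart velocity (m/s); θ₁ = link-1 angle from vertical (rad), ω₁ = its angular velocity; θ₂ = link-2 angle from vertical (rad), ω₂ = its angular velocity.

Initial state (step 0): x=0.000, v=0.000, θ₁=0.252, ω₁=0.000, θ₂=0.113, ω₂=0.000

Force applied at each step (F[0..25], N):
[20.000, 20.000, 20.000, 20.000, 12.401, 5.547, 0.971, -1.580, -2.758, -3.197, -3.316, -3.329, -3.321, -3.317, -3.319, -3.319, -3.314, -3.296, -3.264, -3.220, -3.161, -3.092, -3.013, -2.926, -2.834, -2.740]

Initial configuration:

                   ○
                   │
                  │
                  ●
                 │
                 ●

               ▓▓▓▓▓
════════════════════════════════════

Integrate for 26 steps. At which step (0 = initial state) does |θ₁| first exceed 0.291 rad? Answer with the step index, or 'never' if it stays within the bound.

apply F[0]=+20.000 → step 1: x=0.002, v=0.223, θ₁=0.249, ω₁=-0.288, θ₂=0.112, ω₂=-0.076
apply F[1]=+20.000 → step 2: x=0.009, v=0.447, θ₁=0.240, ω₁=-0.584, θ₂=0.110, ω₂=-0.148
apply F[2]=+20.000 → step 3: x=0.020, v=0.675, θ₁=0.226, ω₁=-0.895, θ₂=0.106, ω₂=-0.215
apply F[3]=+20.000 → step 4: x=0.036, v=0.906, θ₁=0.204, ω₁=-1.230, θ₂=0.101, ω₂=-0.272
apply F[4]=+12.401 → step 5: x=0.055, v=1.044, θ₁=0.178, ω₁=-1.400, θ₂=0.096, ω₂=-0.315
apply F[5]=+5.547 → step 6: x=0.077, v=1.096, θ₁=0.150, ω₁=-1.418, θ₂=0.089, ω₂=-0.344
apply F[6]=+0.971 → step 7: x=0.099, v=1.091, θ₁=0.123, ω₁=-1.339, θ₂=0.082, ω₂=-0.364
apply F[7]=-1.580 → step 8: x=0.120, v=1.055, θ₁=0.097, ω₁=-1.215, θ₂=0.074, ω₂=-0.377
apply F[8]=-2.758 → step 9: x=0.141, v=1.007, θ₁=0.074, ω₁=-1.078, θ₂=0.067, ω₂=-0.383
apply F[9]=-3.197 → step 10: x=0.160, v=0.955, θ₁=0.054, ω₁=-0.947, θ₂=0.059, ω₂=-0.383
apply F[10]=-3.316 → step 11: x=0.179, v=0.904, θ₁=0.036, ω₁=-0.828, θ₂=0.052, ω₂=-0.378
apply F[11]=-3.329 → step 12: x=0.197, v=0.855, θ₁=0.021, ω₁=-0.723, θ₂=0.044, ω₂=-0.370
apply F[12]=-3.321 → step 13: x=0.213, v=0.809, θ₁=0.007, ω₁=-0.631, θ₂=0.037, ω₂=-0.359
apply F[13]=-3.317 → step 14: x=0.229, v=0.764, θ₁=-0.005, ω₁=-0.549, θ₂=0.030, ω₂=-0.345
apply F[14]=-3.319 → step 15: x=0.244, v=0.721, θ₁=-0.015, ω₁=-0.476, θ₂=0.023, ω₂=-0.329
apply F[15]=-3.319 → step 16: x=0.258, v=0.679, θ₁=-0.024, ω₁=-0.411, θ₂=0.017, ω₂=-0.312
apply F[16]=-3.314 → step 17: x=0.271, v=0.639, θ₁=-0.031, ω₁=-0.353, θ₂=0.011, ω₂=-0.293
apply F[17]=-3.296 → step 18: x=0.283, v=0.600, θ₁=-0.038, ω₁=-0.300, θ₂=0.005, ω₂=-0.275
apply F[18]=-3.264 → step 19: x=0.295, v=0.562, θ₁=-0.043, ω₁=-0.253, θ₂=-0.000, ω₂=-0.255
apply F[19]=-3.220 → step 20: x=0.306, v=0.526, θ₁=-0.048, ω₁=-0.211, θ₂=-0.005, ω₂=-0.236
apply F[20]=-3.161 → step 21: x=0.316, v=0.491, θ₁=-0.052, ω₁=-0.173, θ₂=-0.010, ω₂=-0.217
apply F[21]=-3.092 → step 22: x=0.325, v=0.457, θ₁=-0.055, ω₁=-0.139, θ₂=-0.014, ω₂=-0.199
apply F[22]=-3.013 → step 23: x=0.334, v=0.425, θ₁=-0.057, ω₁=-0.109, θ₂=-0.018, ω₂=-0.181
apply F[23]=-2.926 → step 24: x=0.342, v=0.395, θ₁=-0.059, ω₁=-0.083, θ₂=-0.021, ω₂=-0.164
apply F[24]=-2.834 → step 25: x=0.350, v=0.366, θ₁=-0.061, ω₁=-0.060, θ₂=-0.024, ω₂=-0.147
apply F[25]=-2.740 → step 26: x=0.357, v=0.338, θ₁=-0.062, ω₁=-0.039, θ₂=-0.027, ω₂=-0.131
max |θ₁| = 0.252 ≤ 0.291 over all 27 states.

Answer: never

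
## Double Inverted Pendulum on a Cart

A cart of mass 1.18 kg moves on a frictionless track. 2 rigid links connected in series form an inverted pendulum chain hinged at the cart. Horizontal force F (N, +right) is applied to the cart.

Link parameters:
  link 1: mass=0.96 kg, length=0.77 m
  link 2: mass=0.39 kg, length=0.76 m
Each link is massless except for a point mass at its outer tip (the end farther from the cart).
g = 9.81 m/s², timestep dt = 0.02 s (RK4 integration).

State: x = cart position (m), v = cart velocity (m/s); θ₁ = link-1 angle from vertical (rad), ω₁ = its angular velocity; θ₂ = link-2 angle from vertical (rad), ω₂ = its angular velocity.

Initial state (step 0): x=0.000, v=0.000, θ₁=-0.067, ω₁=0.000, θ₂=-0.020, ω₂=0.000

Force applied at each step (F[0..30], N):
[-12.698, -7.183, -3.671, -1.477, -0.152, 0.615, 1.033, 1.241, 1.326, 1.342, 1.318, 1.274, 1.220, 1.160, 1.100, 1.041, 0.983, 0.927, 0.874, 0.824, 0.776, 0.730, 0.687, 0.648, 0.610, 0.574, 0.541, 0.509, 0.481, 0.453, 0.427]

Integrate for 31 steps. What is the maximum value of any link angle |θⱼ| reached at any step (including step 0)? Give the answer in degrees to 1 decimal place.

Answer: 3.8°

Derivation:
apply F[0]=-12.698 → step 1: x=-0.002, v=-0.199, θ₁=-0.065, ω₁=0.236, θ₂=-0.020, ω₂=0.018
apply F[1]=-7.183 → step 2: x=-0.007, v=-0.307, θ₁=-0.059, ω₁=0.356, θ₂=-0.019, ω₂=0.034
apply F[2]=-3.671 → step 3: x=-0.014, v=-0.357, θ₁=-0.051, ω₁=0.403, θ₂=-0.018, ω₂=0.047
apply F[3]=-1.477 → step 4: x=-0.021, v=-0.371, θ₁=-0.043, ω₁=0.406, θ₂=-0.017, ω₂=0.057
apply F[4]=-0.152 → step 5: x=-0.028, v=-0.365, θ₁=-0.035, ω₁=0.386, θ₂=-0.016, ω₂=0.065
apply F[5]=+0.615 → step 6: x=-0.035, v=-0.348, θ₁=-0.028, ω₁=0.354, θ₂=-0.015, ω₂=0.071
apply F[6]=+1.033 → step 7: x=-0.042, v=-0.325, θ₁=-0.021, ω₁=0.317, θ₂=-0.013, ω₂=0.074
apply F[7]=+1.241 → step 8: x=-0.048, v=-0.300, θ₁=-0.015, ω₁=0.280, θ₂=-0.012, ω₂=0.076
apply F[8]=+1.326 → step 9: x=-0.054, v=-0.275, θ₁=-0.010, ω₁=0.244, θ₂=-0.010, ω₂=0.077
apply F[9]=+1.342 → step 10: x=-0.059, v=-0.250, θ₁=-0.005, ω₁=0.210, θ₂=-0.009, ω₂=0.076
apply F[10]=+1.318 → step 11: x=-0.064, v=-0.227, θ₁=-0.001, ω₁=0.180, θ₂=-0.007, ω₂=0.074
apply F[11]=+1.274 → step 12: x=-0.069, v=-0.206, θ₁=0.002, ω₁=0.153, θ₂=-0.006, ω₂=0.072
apply F[12]=+1.220 → step 13: x=-0.072, v=-0.186, θ₁=0.005, ω₁=0.128, θ₂=-0.004, ω₂=0.069
apply F[13]=+1.160 → step 14: x=-0.076, v=-0.168, θ₁=0.007, ω₁=0.107, θ₂=-0.003, ω₂=0.065
apply F[14]=+1.100 → step 15: x=-0.079, v=-0.151, θ₁=0.009, ω₁=0.088, θ₂=-0.002, ω₂=0.061
apply F[15]=+1.041 → step 16: x=-0.082, v=-0.135, θ₁=0.011, ω₁=0.072, θ₂=-0.001, ω₂=0.057
apply F[16]=+0.983 → step 17: x=-0.085, v=-0.121, θ₁=0.012, ω₁=0.058, θ₂=0.000, ω₂=0.053
apply F[17]=+0.927 → step 18: x=-0.087, v=-0.108, θ₁=0.013, ω₁=0.045, θ₂=0.001, ω₂=0.049
apply F[18]=+0.874 → step 19: x=-0.089, v=-0.096, θ₁=0.014, ω₁=0.035, θ₂=0.002, ω₂=0.045
apply F[19]=+0.824 → step 20: x=-0.091, v=-0.086, θ₁=0.014, ω₁=0.025, θ₂=0.003, ω₂=0.041
apply F[20]=+0.776 → step 21: x=-0.092, v=-0.076, θ₁=0.015, ω₁=0.017, θ₂=0.004, ω₂=0.037
apply F[21]=+0.730 → step 22: x=-0.094, v=-0.067, θ₁=0.015, ω₁=0.011, θ₂=0.005, ω₂=0.033
apply F[22]=+0.687 → step 23: x=-0.095, v=-0.058, θ₁=0.015, ω₁=0.005, θ₂=0.005, ω₂=0.029
apply F[23]=+0.648 → step 24: x=-0.096, v=-0.051, θ₁=0.015, ω₁=-0.000, θ₂=0.006, ω₂=0.026
apply F[24]=+0.610 → step 25: x=-0.097, v=-0.044, θ₁=0.015, ω₁=-0.004, θ₂=0.006, ω₂=0.023
apply F[25]=+0.574 → step 26: x=-0.098, v=-0.038, θ₁=0.015, ω₁=-0.008, θ₂=0.007, ω₂=0.019
apply F[26]=+0.541 → step 27: x=-0.099, v=-0.032, θ₁=0.015, ω₁=-0.011, θ₂=0.007, ω₂=0.017
apply F[27]=+0.509 → step 28: x=-0.099, v=-0.027, θ₁=0.015, ω₁=-0.013, θ₂=0.007, ω₂=0.014
apply F[28]=+0.481 → step 29: x=-0.100, v=-0.022, θ₁=0.014, ω₁=-0.015, θ₂=0.008, ω₂=0.011
apply F[29]=+0.453 → step 30: x=-0.100, v=-0.017, θ₁=0.014, ω₁=-0.017, θ₂=0.008, ω₂=0.009
apply F[30]=+0.427 → step 31: x=-0.100, v=-0.013, θ₁=0.014, ω₁=-0.018, θ₂=0.008, ω₂=0.007
Max |angle| over trajectory = 0.067 rad = 3.8°.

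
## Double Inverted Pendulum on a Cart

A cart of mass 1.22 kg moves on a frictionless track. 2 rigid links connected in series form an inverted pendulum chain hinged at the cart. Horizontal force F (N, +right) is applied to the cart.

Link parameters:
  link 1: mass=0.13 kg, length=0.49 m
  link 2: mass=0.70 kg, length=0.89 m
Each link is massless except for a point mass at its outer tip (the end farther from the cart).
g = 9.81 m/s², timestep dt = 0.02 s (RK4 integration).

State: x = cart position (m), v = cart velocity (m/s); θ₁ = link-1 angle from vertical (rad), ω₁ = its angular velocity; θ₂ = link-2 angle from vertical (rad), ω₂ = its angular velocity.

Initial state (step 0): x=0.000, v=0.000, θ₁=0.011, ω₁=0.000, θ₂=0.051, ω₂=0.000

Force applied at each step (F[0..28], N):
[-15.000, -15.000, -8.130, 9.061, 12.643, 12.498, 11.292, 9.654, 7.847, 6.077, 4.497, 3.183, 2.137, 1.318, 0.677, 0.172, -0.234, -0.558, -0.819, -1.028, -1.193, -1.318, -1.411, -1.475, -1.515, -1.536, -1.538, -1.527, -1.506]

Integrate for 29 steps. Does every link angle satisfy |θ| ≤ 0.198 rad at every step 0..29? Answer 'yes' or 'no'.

apply F[0]=-15.000 → step 1: x=-0.002, v=-0.248, θ₁=0.015, ω₁=0.429, θ₂=0.052, ω₂=0.053
apply F[1]=-15.000 → step 2: x=-0.010, v=-0.496, θ₁=0.028, ω₁=0.881, θ₂=0.053, ω₂=0.095
apply F[2]=-8.130 → step 3: x=-0.021, v=-0.634, θ₁=0.048, ω₁=1.145, θ₂=0.055, ω₂=0.116
apply F[3]=+9.061 → step 4: x=-0.032, v=-0.493, θ₁=0.069, ω₁=0.888, θ₂=0.058, ω₂=0.112
apply F[4]=+12.643 → step 5: x=-0.040, v=-0.297, θ₁=0.083, ω₁=0.559, θ₂=0.060, ω₂=0.085
apply F[5]=+12.498 → step 6: x=-0.044, v=-0.104, θ₁=0.091, ω₁=0.266, θ₂=0.061, ω₂=0.044
apply F[6]=+11.292 → step 7: x=-0.045, v=0.068, θ₁=0.094, ω₁=0.028, θ₂=0.061, ω₂=-0.004
apply F[7]=+9.654 → step 8: x=-0.042, v=0.213, θ₁=0.093, ω₁=-0.154, θ₂=0.061, ω₂=-0.053
apply F[8]=+7.847 → step 9: x=-0.037, v=0.329, θ₁=0.089, ω₁=-0.284, θ₂=0.059, ω₂=-0.099
apply F[9]=+6.077 → step 10: x=-0.029, v=0.417, θ₁=0.082, ω₁=-0.368, θ₂=0.057, ω₂=-0.138
apply F[10]=+4.497 → step 11: x=-0.020, v=0.480, θ₁=0.074, ω₁=-0.415, θ₂=0.054, ω₂=-0.171
apply F[11]=+3.183 → step 12: x=-0.010, v=0.523, θ₁=0.066, ω₁=-0.434, θ₂=0.050, ω₂=-0.197
apply F[12]=+2.137 → step 13: x=0.001, v=0.549, θ₁=0.057, ω₁=-0.435, θ₂=0.046, ω₂=-0.216
apply F[13]=+1.318 → step 14: x=0.012, v=0.564, θ₁=0.049, ω₁=-0.424, θ₂=0.041, ω₂=-0.229
apply F[14]=+0.677 → step 15: x=0.023, v=0.569, θ₁=0.040, ω₁=-0.405, θ₂=0.037, ω₂=-0.237
apply F[15]=+0.172 → step 16: x=0.034, v=0.567, θ₁=0.033, ω₁=-0.382, θ₂=0.032, ω₂=-0.240
apply F[16]=-0.234 → step 17: x=0.046, v=0.560, θ₁=0.025, ω₁=-0.356, θ₂=0.027, ω₂=-0.239
apply F[17]=-0.558 → step 18: x=0.057, v=0.548, θ₁=0.018, ω₁=-0.330, θ₂=0.022, ω₂=-0.234
apply F[18]=-0.819 → step 19: x=0.068, v=0.532, θ₁=0.012, ω₁=-0.303, θ₂=0.018, ω₂=-0.228
apply F[19]=-1.028 → step 20: x=0.078, v=0.514, θ₁=0.006, ω₁=-0.276, θ₂=0.013, ω₂=-0.219
apply F[20]=-1.193 → step 21: x=0.088, v=0.494, θ₁=0.001, ω₁=-0.250, θ₂=0.009, ω₂=-0.208
apply F[21]=-1.318 → step 22: x=0.098, v=0.473, θ₁=-0.004, ω₁=-0.225, θ₂=0.005, ω₂=-0.196
apply F[22]=-1.411 → step 23: x=0.107, v=0.450, θ₁=-0.008, ω₁=-0.201, θ₂=0.001, ω₂=-0.184
apply F[23]=-1.475 → step 24: x=0.116, v=0.428, θ₁=-0.012, ω₁=-0.178, θ₂=-0.002, ω₂=-0.171
apply F[24]=-1.515 → step 25: x=0.124, v=0.405, θ₁=-0.015, ω₁=-0.157, θ₂=-0.006, ω₂=-0.157
apply F[25]=-1.536 → step 26: x=0.132, v=0.382, θ₁=-0.018, ω₁=-0.137, θ₂=-0.009, ω₂=-0.144
apply F[26]=-1.538 → step 27: x=0.139, v=0.359, θ₁=-0.021, ω₁=-0.119, θ₂=-0.011, ω₂=-0.131
apply F[27]=-1.527 → step 28: x=0.146, v=0.337, θ₁=-0.023, ω₁=-0.102, θ₂=-0.014, ω₂=-0.118
apply F[28]=-1.506 → step 29: x=0.153, v=0.315, θ₁=-0.025, ω₁=-0.086, θ₂=-0.016, ω₂=-0.106
Max |angle| over trajectory = 0.094 rad; bound = 0.198 → within bound.

Answer: yes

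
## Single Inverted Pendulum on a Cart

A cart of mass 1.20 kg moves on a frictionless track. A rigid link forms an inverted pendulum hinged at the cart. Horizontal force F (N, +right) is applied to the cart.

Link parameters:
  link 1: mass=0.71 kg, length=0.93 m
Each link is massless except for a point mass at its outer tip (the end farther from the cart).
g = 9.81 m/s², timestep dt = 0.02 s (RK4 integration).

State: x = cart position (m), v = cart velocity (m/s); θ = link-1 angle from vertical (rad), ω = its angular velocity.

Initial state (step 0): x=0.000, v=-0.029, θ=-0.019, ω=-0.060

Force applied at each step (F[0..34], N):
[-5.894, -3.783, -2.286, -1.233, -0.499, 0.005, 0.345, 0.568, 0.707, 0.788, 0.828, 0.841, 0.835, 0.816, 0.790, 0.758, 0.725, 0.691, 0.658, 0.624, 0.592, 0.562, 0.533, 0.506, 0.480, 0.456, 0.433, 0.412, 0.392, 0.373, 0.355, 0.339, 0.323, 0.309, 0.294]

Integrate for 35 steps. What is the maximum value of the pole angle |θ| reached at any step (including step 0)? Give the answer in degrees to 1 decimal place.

Answer: 1.1°

Derivation:
apply F[0]=-5.894 → step 1: x=-0.002, v=-0.125, θ=-0.019, ω=0.039
apply F[1]=-3.783 → step 2: x=-0.005, v=-0.186, θ=-0.018, ω=0.101
apply F[2]=-2.286 → step 3: x=-0.009, v=-0.222, θ=-0.015, ω=0.136
apply F[3]=-1.233 → step 4: x=-0.013, v=-0.241, θ=-0.013, ω=0.153
apply F[4]=-0.499 → step 5: x=-0.018, v=-0.248, θ=-0.009, ω=0.159
apply F[5]=+0.005 → step 6: x=-0.023, v=-0.247, θ=-0.006, ω=0.156
apply F[6]=+0.345 → step 7: x=-0.028, v=-0.241, θ=-0.003, ω=0.148
apply F[7]=+0.568 → step 8: x=-0.033, v=-0.231, θ=-0.000, ω=0.137
apply F[8]=+0.707 → step 9: x=-0.037, v=-0.219, θ=0.002, ω=0.125
apply F[9]=+0.788 → step 10: x=-0.042, v=-0.207, θ=0.005, ω=0.112
apply F[10]=+0.828 → step 11: x=-0.046, v=-0.193, θ=0.007, ω=0.099
apply F[11]=+0.841 → step 12: x=-0.049, v=-0.180, θ=0.009, ω=0.087
apply F[12]=+0.835 → step 13: x=-0.053, v=-0.167, θ=0.010, ω=0.075
apply F[13]=+0.816 → step 14: x=-0.056, v=-0.155, θ=0.012, ω=0.064
apply F[14]=+0.790 → step 15: x=-0.059, v=-0.143, θ=0.013, ω=0.054
apply F[15]=+0.758 → step 16: x=-0.062, v=-0.132, θ=0.014, ω=0.045
apply F[16]=+0.725 → step 17: x=-0.064, v=-0.122, θ=0.015, ω=0.036
apply F[17]=+0.691 → step 18: x=-0.067, v=-0.112, θ=0.015, ω=0.029
apply F[18]=+0.658 → step 19: x=-0.069, v=-0.103, θ=0.016, ω=0.022
apply F[19]=+0.624 → step 20: x=-0.071, v=-0.094, θ=0.016, ω=0.016
apply F[20]=+0.592 → step 21: x=-0.073, v=-0.086, θ=0.016, ω=0.011
apply F[21]=+0.562 → step 22: x=-0.074, v=-0.079, θ=0.017, ω=0.007
apply F[22]=+0.533 → step 23: x=-0.076, v=-0.072, θ=0.017, ω=0.003
apply F[23]=+0.506 → step 24: x=-0.077, v=-0.065, θ=0.017, ω=-0.001
apply F[24]=+0.480 → step 25: x=-0.078, v=-0.059, θ=0.017, ω=-0.004
apply F[25]=+0.456 → step 26: x=-0.079, v=-0.054, θ=0.016, ω=-0.006
apply F[26]=+0.433 → step 27: x=-0.080, v=-0.048, θ=0.016, ω=-0.009
apply F[27]=+0.412 → step 28: x=-0.081, v=-0.043, θ=0.016, ω=-0.011
apply F[28]=+0.392 → step 29: x=-0.082, v=-0.039, θ=0.016, ω=-0.012
apply F[29]=+0.373 → step 30: x=-0.083, v=-0.034, θ=0.016, ω=-0.014
apply F[30]=+0.355 → step 31: x=-0.084, v=-0.030, θ=0.015, ω=-0.015
apply F[31]=+0.339 → step 32: x=-0.084, v=-0.026, θ=0.015, ω=-0.016
apply F[32]=+0.323 → step 33: x=-0.085, v=-0.023, θ=0.015, ω=-0.016
apply F[33]=+0.309 → step 34: x=-0.085, v=-0.019, θ=0.014, ω=-0.017
apply F[34]=+0.294 → step 35: x=-0.085, v=-0.016, θ=0.014, ω=-0.018
Max |angle| over trajectory = 0.019 rad = 1.1°.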